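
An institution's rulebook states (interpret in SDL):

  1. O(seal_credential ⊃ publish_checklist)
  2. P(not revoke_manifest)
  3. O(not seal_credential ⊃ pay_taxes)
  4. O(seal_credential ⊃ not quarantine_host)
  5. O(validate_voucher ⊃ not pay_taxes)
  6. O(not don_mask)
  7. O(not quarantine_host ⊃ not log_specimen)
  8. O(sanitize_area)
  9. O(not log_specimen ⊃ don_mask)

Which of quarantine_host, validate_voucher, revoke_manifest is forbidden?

validate_voucher

Premise 6 states O(not don_mask) outright.
Premise 9 is O(not log_specimen ⊃ don_mask); contrapositively O(not don_mask ⊃ log_specimen). Since O(not don_mask) holds, K gives O(log_specimen).
Premise 7 is O(not quarantine_host ⊃ not log_specimen); contrapositively O(log_specimen ⊃ quarantine_host). Since O(log_specimen) holds, K gives O(quarantine_host).
The contrapositive of premise 4 (O(seal_credential ⊃ not quarantine_host)) is O(quarantine_host ⊃ not seal_credential), and O(quarantine_host) is already established, so O(not seal_credential).
Premise 3 is O(not seal_credential ⊃ pay_taxes); since O(not seal_credential), deontic closure gives O(pay_taxes).
The contrapositive of premise 5 (O(validate_voucher ⊃ not pay_taxes)) is O(pay_taxes ⊃ not validate_voucher), and O(pay_taxes) is already established, so O(not validate_voucher).
So O(not validate_voucher) holds, i.e. validate_voucher is forbidden. None of the other listed options is forbidden under the premises.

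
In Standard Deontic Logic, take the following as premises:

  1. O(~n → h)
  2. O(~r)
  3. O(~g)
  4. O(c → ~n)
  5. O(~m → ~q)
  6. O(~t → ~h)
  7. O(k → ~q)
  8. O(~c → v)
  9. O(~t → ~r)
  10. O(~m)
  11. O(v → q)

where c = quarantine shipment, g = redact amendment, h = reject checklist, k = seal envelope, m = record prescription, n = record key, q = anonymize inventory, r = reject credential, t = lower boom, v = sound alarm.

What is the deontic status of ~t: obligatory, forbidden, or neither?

Forbidden

Premise 10 states O(~m) outright.
From O(~m) and premise 5, O(~m → ~q), we obtain O(~q).
The contrapositive of premise 11 (O(v → q)) is O(~q → ~v), and O(~q) is already established, so O(~v).
Premise 8 is O(~c → v); contrapositively O(~v → c). Since O(~v) holds, K gives O(c).
Applying K to premise 4 (O(c → ~n)) and O(c) yields O(~n).
With premise 1, O(~n → h), the K-axiom yields O(h).
Premise 6, O(~t → ~h), contraposes to O(h → t); with O(h) we get O(t).
Premises 2, 3, 7, 9 do not contribute to this derivation.
Thus O(t), which is F(~t): ~t is forbidden.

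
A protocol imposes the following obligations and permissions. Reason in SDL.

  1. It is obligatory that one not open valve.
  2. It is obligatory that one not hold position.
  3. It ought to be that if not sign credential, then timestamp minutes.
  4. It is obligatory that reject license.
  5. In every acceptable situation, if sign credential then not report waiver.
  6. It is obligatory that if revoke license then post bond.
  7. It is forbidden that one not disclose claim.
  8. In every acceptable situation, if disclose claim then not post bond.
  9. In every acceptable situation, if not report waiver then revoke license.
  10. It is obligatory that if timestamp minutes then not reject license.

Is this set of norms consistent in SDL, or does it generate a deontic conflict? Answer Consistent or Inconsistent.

Inconsistent

From premise 4 we have O(reject_license).
Premise 10 is O(timestamp_minutes → ¬reject_license); contrapositively O(reject_license → ¬timestamp_minutes). Since O(reject_license) holds, K gives O(¬timestamp_minutes).
Premise 3 is O(¬sign_credential → timestamp_minutes); contrapositively O(¬timestamp_minutes → sign_credential). Since O(¬timestamp_minutes) holds, K gives O(sign_credential).
With premise 5, O(sign_credential → ¬report_waiver), the K-axiom yields O(¬report_waiver).
With premise 9, O(¬report_waiver → revoke_license), the K-axiom yields O(revoke_license).
From O(revoke_license) and premise 6, O(revoke_license → post_bond), we obtain O(post_bond).
Premise 8 is O(disclose_claim → ¬post_bond); contrapositively O(post_bond → ¬disclose_claim). Since O(post_bond) holds, K gives O(¬disclose_claim).
Yet premise 7 is F(¬disclose_claim), i.e. O(disclose_claim).
We now have both O(¬disclose_claim) and O(disclose_claim) — disclose_claim is simultaneously obligatory and forbidden, violating the D-axiom.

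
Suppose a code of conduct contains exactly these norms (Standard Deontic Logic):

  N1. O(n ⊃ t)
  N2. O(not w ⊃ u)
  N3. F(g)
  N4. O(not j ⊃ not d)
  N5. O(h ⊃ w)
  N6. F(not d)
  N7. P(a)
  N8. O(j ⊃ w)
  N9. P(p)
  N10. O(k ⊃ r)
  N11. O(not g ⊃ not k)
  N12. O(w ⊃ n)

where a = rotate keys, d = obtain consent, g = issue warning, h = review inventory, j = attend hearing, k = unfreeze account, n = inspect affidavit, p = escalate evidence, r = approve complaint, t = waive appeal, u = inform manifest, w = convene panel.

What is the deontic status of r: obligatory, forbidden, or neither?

Premise 10 is O(k ⊃ r), but O(k) is not derivable from the premises, so it does not yield O(r).
No premise or chain of K-axiom applications forces O(r), and none forces O(not r). So r is neither obligatory nor forbidden under these norms.

Neither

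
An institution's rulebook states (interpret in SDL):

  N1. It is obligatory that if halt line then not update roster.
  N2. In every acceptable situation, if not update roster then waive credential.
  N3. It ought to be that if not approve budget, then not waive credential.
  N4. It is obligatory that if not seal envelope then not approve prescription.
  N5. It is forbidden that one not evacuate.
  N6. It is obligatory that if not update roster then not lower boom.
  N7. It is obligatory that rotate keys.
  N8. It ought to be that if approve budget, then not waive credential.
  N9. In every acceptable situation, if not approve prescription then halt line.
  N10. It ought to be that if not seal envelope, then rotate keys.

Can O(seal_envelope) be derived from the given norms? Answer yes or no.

Yes

Premises 8 and 3 are O(approve_budget → ¬waive_credential) and O(¬approve_budget → ¬waive_credential); every ideal world satisfies approve_budget or ¬approve_budget, so in either case ¬waive_credential holds — hence O(¬waive_credential).
The contrapositive of premise 2 (O(¬update_roster → waive_credential)) is O(¬waive_credential → update_roster), and O(¬waive_credential) is already established, so O(update_roster).
Premise 1, O(halt_line → ¬update_roster), contraposes to O(update_roster → ¬halt_line); with O(update_roster) we get O(¬halt_line).
Premise 9, O(¬approve_prescription → halt_line), contraposes to O(¬halt_line → approve_prescription); with O(¬halt_line) we get O(approve_prescription).
The contrapositive of premise 4 (O(¬seal_envelope → ¬approve_prescription)) is O(approve_prescription → seal_envelope), and O(approve_prescription) is already established, so O(seal_envelope).
Premises 5, 6, 7, 10 do not contribute to this derivation.
So O(seal_envelope) follows.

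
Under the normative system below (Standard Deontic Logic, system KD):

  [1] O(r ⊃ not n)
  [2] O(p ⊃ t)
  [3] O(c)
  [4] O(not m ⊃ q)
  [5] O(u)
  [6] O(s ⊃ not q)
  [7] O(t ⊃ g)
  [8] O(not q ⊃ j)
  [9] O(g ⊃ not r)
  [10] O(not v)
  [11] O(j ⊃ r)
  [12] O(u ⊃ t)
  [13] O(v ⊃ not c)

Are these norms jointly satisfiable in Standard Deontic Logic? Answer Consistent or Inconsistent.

Consistent

Premise 13 is O(v ⊃ not c), but O(v) is not derivable from the premises, so it does not yield O(not c).
So O(not c) is not derivable, and the apparent clash with O(c) does not arise.
A world satisfying every obligation exists (e.g. c=true, g=true, j=false, m=false, n=false, p=false, q=true, r=false, s=false, t=true, u=true, v=false); no atom is both obligatory and forbidden, so the set is consistent.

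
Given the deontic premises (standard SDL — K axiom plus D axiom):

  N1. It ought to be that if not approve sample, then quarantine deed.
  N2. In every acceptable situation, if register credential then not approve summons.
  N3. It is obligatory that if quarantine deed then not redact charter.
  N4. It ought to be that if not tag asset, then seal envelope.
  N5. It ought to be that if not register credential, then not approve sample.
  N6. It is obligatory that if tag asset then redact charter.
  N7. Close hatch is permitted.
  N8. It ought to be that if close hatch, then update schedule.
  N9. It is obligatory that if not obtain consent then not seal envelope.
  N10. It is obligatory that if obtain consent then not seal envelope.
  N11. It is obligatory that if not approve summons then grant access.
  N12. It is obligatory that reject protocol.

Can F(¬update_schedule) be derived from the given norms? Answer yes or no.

Premise 8 is O(close_hatch → update_schedule), but O(close_hatch) is not derivable from the premises (the permission P(close_hatch) asserts only ¬O(¬close_hatch), not O(close_hatch)), so it does not yield O(update_schedule).
No other premise forces O(update_schedule). An ideal world satisfying every premise can still have ¬update_schedule true, so F(¬update_schedule) is not derivable.

No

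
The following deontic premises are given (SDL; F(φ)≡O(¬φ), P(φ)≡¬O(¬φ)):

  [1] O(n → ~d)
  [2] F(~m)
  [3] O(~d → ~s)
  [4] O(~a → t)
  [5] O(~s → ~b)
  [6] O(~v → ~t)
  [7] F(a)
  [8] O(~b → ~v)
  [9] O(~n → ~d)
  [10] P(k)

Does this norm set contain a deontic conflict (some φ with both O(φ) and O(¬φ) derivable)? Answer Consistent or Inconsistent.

Inconsistent

Premises 9 and 1 cover both cases: O(~n → ~d) and O(n → ~d). Since ~n ∨ n is a tautology, O(~d) follows.
Applying K to premise 3 (O(~d → ~s)) and O(~d) yields O(~s).
Applying K to premise 5 (O(~s → ~b)) and O(~s) yields O(~b).
With premise 8, O(~b → ~v), the K-axiom yields O(~v).
From O(~v) and premise 6, O(~v → ~t), we obtain O(~t).
The contrapositive of premise 4 (O(~a → t)) is O(~t → a), and O(~t) is already established, so O(a).
Yet premise 7 is F(a), i.e. O(~a).
We now have both O(a) and O(~a) — a is simultaneously obligatory and forbidden, violating the D-axiom.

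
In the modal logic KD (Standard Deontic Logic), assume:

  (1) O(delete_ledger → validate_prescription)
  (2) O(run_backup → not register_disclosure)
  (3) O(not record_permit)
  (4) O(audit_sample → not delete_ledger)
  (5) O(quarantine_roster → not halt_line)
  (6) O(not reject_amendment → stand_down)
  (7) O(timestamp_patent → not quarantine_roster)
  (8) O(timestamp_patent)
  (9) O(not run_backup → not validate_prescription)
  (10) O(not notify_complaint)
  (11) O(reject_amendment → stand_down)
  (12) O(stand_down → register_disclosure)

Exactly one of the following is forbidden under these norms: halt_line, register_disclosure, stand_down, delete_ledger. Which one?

delete_ledger

Premises 11 and 6 cover both cases: O(reject_amendment → stand_down) and O(not reject_amendment → stand_down). Since reject_amendment ∨ not reject_amendment is a tautology, O(stand_down) follows.
Applying K to premise 12 (O(stand_down → register_disclosure)) and O(stand_down) yields O(register_disclosure).
Premise 2 is O(run_backup → not register_disclosure); contrapositively O(register_disclosure → not run_backup). Since O(register_disclosure) holds, K gives O(not run_backup).
With premise 9, O(not run_backup → not validate_prescription), the K-axiom yields O(not validate_prescription).
Premise 1 is O(delete_ledger → validate_prescription); contrapositively O(not validate_prescription → not delete_ledger). Since O(not validate_prescription) holds, K gives O(not delete_ledger).
So O(not delete_ledger) holds, i.e. delete_ledger is forbidden. None of the other listed options is forbidden under the premises.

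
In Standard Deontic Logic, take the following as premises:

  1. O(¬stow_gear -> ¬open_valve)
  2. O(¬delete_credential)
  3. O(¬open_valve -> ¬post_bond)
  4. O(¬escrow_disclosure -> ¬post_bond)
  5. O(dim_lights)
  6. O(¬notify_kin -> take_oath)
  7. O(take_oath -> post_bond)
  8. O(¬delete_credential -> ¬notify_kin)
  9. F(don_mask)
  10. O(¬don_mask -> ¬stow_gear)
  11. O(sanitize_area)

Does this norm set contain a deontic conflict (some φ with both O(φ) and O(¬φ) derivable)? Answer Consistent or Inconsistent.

Inconsistent

F(don_mask) at premise 9 means O(¬don_mask).
Premise 10 is O(¬don_mask -> ¬stow_gear); since O(¬don_mask), deontic closure gives O(¬stow_gear).
Applying K to premise 1 (O(¬stow_gear -> ¬open_valve)) and O(¬stow_gear) yields O(¬open_valve).
Applying K to premise 3 (O(¬open_valve -> ¬post_bond)) and O(¬open_valve) yields O(¬post_bond).
Premise 7, O(take_oath -> post_bond), contraposes to O(¬post_bond -> ¬take_oath); with O(¬post_bond) we get O(¬take_oath).
The contrapositive of premise 6 (O(¬notify_kin -> take_oath)) is O(¬take_oath -> notify_kin), and O(¬take_oath) is already established, so O(notify_kin).
The contrapositive of premise 8 (O(¬delete_credential -> ¬notify_kin)) is O(notify_kin -> delete_credential), and O(notify_kin) is already established, so O(delete_credential).
Yet premise 2 states O(¬delete_credential).
We now have both O(delete_credential) and O(¬delete_credential) — delete_credential is simultaneously obligatory and forbidden, violating the D-axiom.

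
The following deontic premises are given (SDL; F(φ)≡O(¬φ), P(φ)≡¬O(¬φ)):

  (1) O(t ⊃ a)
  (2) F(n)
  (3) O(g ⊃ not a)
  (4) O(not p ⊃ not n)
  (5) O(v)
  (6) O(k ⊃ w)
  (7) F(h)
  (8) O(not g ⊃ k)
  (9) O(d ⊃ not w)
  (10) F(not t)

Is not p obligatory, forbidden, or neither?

Premise 4 is O(not p ⊃ not n); even if O(not n) held, inferring O(not p) would be affirming the consequent — invalid.
No premise or chain of K-axiom applications forces O(not p), and none forces O(p). So not p is neither obligatory nor forbidden under these norms.

Neither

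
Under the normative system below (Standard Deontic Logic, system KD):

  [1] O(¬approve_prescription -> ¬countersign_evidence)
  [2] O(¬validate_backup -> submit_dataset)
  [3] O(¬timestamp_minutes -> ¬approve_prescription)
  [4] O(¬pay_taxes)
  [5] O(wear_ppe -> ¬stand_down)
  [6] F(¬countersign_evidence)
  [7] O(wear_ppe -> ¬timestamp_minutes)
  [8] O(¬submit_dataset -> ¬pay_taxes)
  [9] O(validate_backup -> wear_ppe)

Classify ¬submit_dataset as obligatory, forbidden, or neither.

Premise 6, F(¬countersign_evidence), is equivalent to O(countersign_evidence).
Premise 1, O(¬approve_prescription -> ¬countersign_evidence), contraposes to O(countersign_evidence -> approve_prescription); with O(countersign_evidence) we get O(approve_prescription).
Premise 3, O(¬timestamp_minutes -> ¬approve_prescription), contraposes to O(approve_prescription -> timestamp_minutes); with O(approve_prescription) we get O(timestamp_minutes).
Premise 7 is O(wear_ppe -> ¬timestamp_minutes); contrapositively O(timestamp_minutes -> ¬wear_ppe). Since O(timestamp_minutes) holds, K gives O(¬wear_ppe).
Premise 9 is O(validate_backup -> wear_ppe); contrapositively O(¬wear_ppe -> ¬validate_backup). Since O(¬wear_ppe) holds, K gives O(¬validate_backup).
Applying K to premise 2 (O(¬validate_backup -> submit_dataset)) and O(¬validate_backup) yields O(submit_dataset).
Premises 4, 5, 8 do not contribute to this derivation.
Thus O(submit_dataset), which is F(¬submit_dataset): ¬submit_dataset is forbidden.

Forbidden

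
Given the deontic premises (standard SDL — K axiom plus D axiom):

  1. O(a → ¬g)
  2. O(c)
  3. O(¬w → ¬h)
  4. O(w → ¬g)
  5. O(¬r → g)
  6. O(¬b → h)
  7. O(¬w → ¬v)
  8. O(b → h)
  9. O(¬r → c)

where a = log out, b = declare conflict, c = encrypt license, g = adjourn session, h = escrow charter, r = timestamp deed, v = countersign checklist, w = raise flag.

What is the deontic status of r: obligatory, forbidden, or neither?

Premises 8 and 6 cover both cases: O(b → h) and O(¬b → h). Since b ∨ ¬b is a tautology, O(h) follows.
The contrapositive of premise 3 (O(¬w → ¬h)) is O(h → w), and O(h) is already established, so O(w).
Applying K to premise 4 (O(w → ¬g)) and O(w) yields O(¬g).
Premise 5 is O(¬r → g); contrapositively O(¬g → r). Since O(¬g) holds, K gives O(r).
Premises 1, 2, 7, 9 do not contribute to this derivation.
Hence r is obligatory.

Obligatory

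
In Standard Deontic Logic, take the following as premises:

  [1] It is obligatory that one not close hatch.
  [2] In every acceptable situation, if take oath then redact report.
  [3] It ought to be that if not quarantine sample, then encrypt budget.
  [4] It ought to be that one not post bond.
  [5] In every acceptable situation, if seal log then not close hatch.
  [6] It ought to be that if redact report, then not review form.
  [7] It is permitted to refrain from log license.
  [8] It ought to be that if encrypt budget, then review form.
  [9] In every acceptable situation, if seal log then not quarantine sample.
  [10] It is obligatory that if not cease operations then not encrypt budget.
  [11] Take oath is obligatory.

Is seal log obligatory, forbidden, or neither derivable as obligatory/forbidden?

Premise 11 gives O(take_oath).
Applying K to premise 2 (O(take_oath → redact_report)) and O(take_oath) yields O(redact_report).
Premise 6 is O(redact_report → ¬review_form); since O(redact_report), deontic closure gives O(¬review_form).
Premise 8, O(encrypt_budget → review_form), contraposes to O(¬review_form → ¬encrypt_budget); with O(¬review_form) we get O(¬encrypt_budget).
Premise 3, O(¬quarantine_sample → encrypt_budget), contraposes to O(¬encrypt_budget → quarantine_sample); with O(¬encrypt_budget) we get O(quarantine_sample).
The contrapositive of premise 9 (O(seal_log → ¬quarantine_sample)) is O(quarantine_sample → ¬seal_log), and O(quarantine_sample) is already established, so O(¬seal_log).
Premises 1, 4, 5, 7, 10 do not contribute to this derivation.
Thus O(¬seal_log), which is F(seal_log): seal_log is forbidden.

Forbidden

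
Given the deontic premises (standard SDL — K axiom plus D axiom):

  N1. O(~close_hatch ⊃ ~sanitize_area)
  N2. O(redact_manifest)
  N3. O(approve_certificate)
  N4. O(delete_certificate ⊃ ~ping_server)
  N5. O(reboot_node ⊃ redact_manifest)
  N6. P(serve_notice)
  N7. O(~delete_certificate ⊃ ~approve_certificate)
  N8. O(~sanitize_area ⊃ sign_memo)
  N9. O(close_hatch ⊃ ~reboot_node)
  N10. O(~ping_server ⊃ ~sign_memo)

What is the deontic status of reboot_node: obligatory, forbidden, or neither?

Premise 3 gives O(approve_certificate).
The contrapositive of premise 7 (O(~delete_certificate ⊃ ~approve_certificate)) is O(approve_certificate ⊃ delete_certificate), and O(approve_certificate) is already established, so O(delete_certificate).
Applying K to premise 4 (O(delete_certificate ⊃ ~ping_server)) and O(delete_certificate) yields O(~ping_server).
With premise 10, O(~ping_server ⊃ ~sign_memo), the K-axiom yields O(~sign_memo).
Premise 8, O(~sanitize_area ⊃ sign_memo), contraposes to O(~sign_memo ⊃ sanitize_area); with O(~sign_memo) we get O(sanitize_area).
Premise 1, O(~close_hatch ⊃ ~sanitize_area), contraposes to O(sanitize_area ⊃ close_hatch); with O(sanitize_area) we get O(close_hatch).
With premise 9, O(close_hatch ⊃ ~reboot_node), the K-axiom yields O(~reboot_node).
Premises 2, 5, 6 do not contribute to this derivation.
Thus O(~reboot_node), which is F(reboot_node): reboot_node is forbidden.

Forbidden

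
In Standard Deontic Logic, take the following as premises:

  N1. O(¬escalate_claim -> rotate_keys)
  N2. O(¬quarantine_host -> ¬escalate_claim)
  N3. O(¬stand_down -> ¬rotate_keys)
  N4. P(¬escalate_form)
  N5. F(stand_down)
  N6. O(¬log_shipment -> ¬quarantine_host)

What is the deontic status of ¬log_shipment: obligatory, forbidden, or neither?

Forbidden

F(stand_down) at premise 5 means O(¬stand_down).
Premise 3 is O(¬stand_down -> ¬rotate_keys); since O(¬stand_down), deontic closure gives O(¬rotate_keys).
Premise 1 is O(¬escalate_claim -> rotate_keys); contrapositively O(¬rotate_keys -> escalate_claim). Since O(¬rotate_keys) holds, K gives O(escalate_claim).
The contrapositive of premise 2 (O(¬quarantine_host -> ¬escalate_claim)) is O(escalate_claim -> quarantine_host), and O(escalate_claim) is already established, so O(quarantine_host).
Premise 6, O(¬log_shipment -> ¬quarantine_host), contraposes to O(quarantine_host -> log_shipment); with O(quarantine_host) we get O(log_shipment).
Premise 4 does not contribute to this derivation.
Thus O(log_shipment), which is F(¬log_shipment): ¬log_shipment is forbidden.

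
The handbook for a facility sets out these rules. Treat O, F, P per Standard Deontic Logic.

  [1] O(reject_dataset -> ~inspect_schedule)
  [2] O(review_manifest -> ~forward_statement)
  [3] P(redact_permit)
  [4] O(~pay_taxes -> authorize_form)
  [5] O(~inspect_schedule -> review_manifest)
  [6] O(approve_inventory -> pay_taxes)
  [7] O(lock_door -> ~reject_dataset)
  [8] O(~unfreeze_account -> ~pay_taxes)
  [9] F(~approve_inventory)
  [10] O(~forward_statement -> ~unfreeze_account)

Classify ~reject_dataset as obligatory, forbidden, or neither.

Premise 9, F(~approve_inventory), is equivalent to O(approve_inventory).
Applying K to premise 6 (O(approve_inventory -> pay_taxes)) and O(approve_inventory) yields O(pay_taxes).
The contrapositive of premise 8 (O(~unfreeze_account -> ~pay_taxes)) is O(pay_taxes -> unfreeze_account), and O(pay_taxes) is already established, so O(unfreeze_account).
Premise 10 is O(~forward_statement -> ~unfreeze_account); contrapositively O(unfreeze_account -> forward_statement). Since O(unfreeze_account) holds, K gives O(forward_statement).
The contrapositive of premise 2 (O(review_manifest -> ~forward_statement)) is O(forward_statement -> ~review_manifest), and O(forward_statement) is already established, so O(~review_manifest).
The contrapositive of premise 5 (O(~inspect_schedule -> review_manifest)) is O(~review_manifest -> inspect_schedule), and O(~review_manifest) is already established, so O(inspect_schedule).
Premise 1, O(reject_dataset -> ~inspect_schedule), contraposes to O(inspect_schedule -> ~reject_dataset); with O(inspect_schedule) we get O(~reject_dataset).
Premises 3, 4, 7 do not contribute to this derivation.
Hence ~reject_dataset is obligatory.

Obligatory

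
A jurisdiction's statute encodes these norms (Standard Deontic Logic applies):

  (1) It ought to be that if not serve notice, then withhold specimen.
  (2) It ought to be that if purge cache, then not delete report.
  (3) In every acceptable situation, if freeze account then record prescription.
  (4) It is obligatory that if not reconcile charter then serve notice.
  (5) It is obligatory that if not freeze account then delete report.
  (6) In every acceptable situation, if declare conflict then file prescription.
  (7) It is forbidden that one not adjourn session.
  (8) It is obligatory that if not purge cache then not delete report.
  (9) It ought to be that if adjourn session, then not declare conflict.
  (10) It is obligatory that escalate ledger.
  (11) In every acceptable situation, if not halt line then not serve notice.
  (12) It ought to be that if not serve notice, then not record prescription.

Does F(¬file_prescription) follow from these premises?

No

Premise 6 is O(declare_conflict → file_prescription), but O(declare_conflict) is not derivable from the premises, so it does not yield O(file_prescription).
No other premise forces O(file_prescription). An ideal world satisfying every premise can still have ¬file_prescription true, so F(¬file_prescription) is not derivable.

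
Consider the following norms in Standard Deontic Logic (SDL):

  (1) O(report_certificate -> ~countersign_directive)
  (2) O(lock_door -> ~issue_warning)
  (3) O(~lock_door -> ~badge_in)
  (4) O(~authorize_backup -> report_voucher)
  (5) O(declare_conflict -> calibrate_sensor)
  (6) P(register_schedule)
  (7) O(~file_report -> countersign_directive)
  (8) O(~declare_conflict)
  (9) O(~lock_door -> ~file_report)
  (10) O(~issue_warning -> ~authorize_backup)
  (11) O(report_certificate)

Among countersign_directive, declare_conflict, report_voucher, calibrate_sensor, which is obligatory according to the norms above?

report_voucher

Premise 11 gives O(report_certificate).
Premise 1 is O(report_certificate -> ~countersign_directive); since O(report_certificate), deontic closure gives O(~countersign_directive).
Premise 7, O(~file_report -> countersign_directive), contraposes to O(~countersign_directive -> file_report); with O(~countersign_directive) we get O(file_report).
The contrapositive of premise 9 (O(~lock_door -> ~file_report)) is O(file_report -> lock_door), and O(file_report) is already established, so O(lock_door).
Premise 2 is O(lock_door -> ~issue_warning); since O(lock_door), deontic closure gives O(~issue_warning).
From O(~issue_warning) and premise 10, O(~issue_warning -> ~authorize_backup), we obtain O(~authorize_backup).
Premise 4 is O(~authorize_backup -> report_voucher); since O(~authorize_backup), deontic closure gives O(report_voucher).
So O(report_voucher) holds — report_voucher is obligatory. None of the other listed options is made obligatory by any chain of premises.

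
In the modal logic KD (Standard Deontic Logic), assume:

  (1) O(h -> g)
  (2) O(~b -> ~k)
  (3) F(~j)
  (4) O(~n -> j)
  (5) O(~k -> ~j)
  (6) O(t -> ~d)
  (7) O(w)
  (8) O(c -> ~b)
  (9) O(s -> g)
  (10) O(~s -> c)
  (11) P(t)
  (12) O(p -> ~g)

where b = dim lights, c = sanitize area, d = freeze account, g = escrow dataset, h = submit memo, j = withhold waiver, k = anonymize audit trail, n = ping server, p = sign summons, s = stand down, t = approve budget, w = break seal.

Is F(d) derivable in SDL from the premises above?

Premise 6 is O(t -> ~d), but O(t) is not derivable from the premises (the permission P(t) asserts only ~O(~t), not O(t)), so it does not yield O(~d).
No other premise forces O(~d). An ideal world satisfying every premise can still have d true, so F(d) is not derivable.

No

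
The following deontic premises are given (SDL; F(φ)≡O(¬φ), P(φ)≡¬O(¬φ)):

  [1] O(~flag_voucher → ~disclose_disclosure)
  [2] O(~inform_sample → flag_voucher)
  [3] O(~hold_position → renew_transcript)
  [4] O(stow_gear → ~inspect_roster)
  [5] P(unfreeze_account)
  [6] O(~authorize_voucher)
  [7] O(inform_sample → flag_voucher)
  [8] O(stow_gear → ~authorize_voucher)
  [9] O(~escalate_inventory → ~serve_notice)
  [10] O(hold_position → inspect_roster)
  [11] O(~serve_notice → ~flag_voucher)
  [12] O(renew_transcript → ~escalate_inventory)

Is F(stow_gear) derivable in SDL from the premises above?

By case analysis on ~inform_sample: premise 2 gives O(~inform_sample → flag_voucher) and premise 7 gives O(inform_sample → flag_voucher), so O(flag_voucher) either way.
The contrapositive of premise 11 (O(~serve_notice → ~flag_voucher)) is O(flag_voucher → serve_notice), and O(flag_voucher) is already established, so O(serve_notice).
Premise 9 is O(~escalate_inventory → ~serve_notice); contrapositively O(serve_notice → escalate_inventory). Since O(serve_notice) holds, K gives O(escalate_inventory).
Premise 12, O(renew_transcript → ~escalate_inventory), contraposes to O(escalate_inventory → ~renew_transcript); with O(escalate_inventory) we get O(~renew_transcript).
Premise 3 is O(~hold_position → renew_transcript); contrapositively O(~renew_transcript → hold_position). Since O(~renew_transcript) holds, K gives O(hold_position).
Premise 10 is O(hold_position → inspect_roster); since O(hold_position), deontic closure gives O(inspect_roster).
Premise 4, O(stow_gear → ~inspect_roster), contraposes to O(inspect_roster → ~stow_gear); with O(inspect_roster) we get O(~stow_gear).
Premises 1, 5, 6, 8 do not contribute to this derivation.
So O(~stow_gear) holds, i.e. F(stow_gear). The claim follows.

Yes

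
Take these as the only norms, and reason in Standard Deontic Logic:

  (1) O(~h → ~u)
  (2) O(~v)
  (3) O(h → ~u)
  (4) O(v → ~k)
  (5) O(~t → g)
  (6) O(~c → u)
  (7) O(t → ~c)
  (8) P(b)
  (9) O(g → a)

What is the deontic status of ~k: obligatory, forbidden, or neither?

Neither

Premise 4 is O(v → ~k), but O(v) is not derivable from the premises, so it does not yield O(~k).
No premise or chain of K-axiom applications forces O(~k), and none forces O(k). So ~k is neither obligatory nor forbidden under these norms.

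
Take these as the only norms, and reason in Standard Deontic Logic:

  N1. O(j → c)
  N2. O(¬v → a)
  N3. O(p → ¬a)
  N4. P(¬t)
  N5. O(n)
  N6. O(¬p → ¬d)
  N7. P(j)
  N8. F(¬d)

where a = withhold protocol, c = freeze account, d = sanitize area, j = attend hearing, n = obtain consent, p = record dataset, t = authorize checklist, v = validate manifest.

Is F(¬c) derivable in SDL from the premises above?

Premise 1 is O(j → c), but O(j) is not derivable from the premises (the permission P(j) asserts only ¬O(¬j), not O(j)), so it does not yield O(c).
No other premise forces O(c). An ideal world satisfying every premise can still have ¬c true, so F(¬c) is not derivable.

No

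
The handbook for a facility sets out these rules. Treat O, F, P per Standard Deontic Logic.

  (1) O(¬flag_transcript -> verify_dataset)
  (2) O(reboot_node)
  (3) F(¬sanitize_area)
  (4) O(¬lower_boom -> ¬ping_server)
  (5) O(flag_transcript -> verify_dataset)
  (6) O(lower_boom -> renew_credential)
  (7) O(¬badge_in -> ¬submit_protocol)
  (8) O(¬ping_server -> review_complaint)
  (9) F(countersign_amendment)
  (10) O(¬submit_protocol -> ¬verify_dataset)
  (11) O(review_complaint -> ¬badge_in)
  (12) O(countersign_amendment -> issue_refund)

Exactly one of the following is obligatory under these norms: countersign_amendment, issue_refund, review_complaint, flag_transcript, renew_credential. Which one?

Premises 5 and 1 are O(flag_transcript -> verify_dataset) and O(¬flag_transcript -> verify_dataset); every ideal world satisfies flag_transcript or ¬flag_transcript, so in either case verify_dataset holds — hence O(verify_dataset).
Premise 10 is O(¬submit_protocol -> ¬verify_dataset); contrapositively O(verify_dataset -> submit_protocol). Since O(verify_dataset) holds, K gives O(submit_protocol).
Premise 7, O(¬badge_in -> ¬submit_protocol), contraposes to O(submit_protocol -> badge_in); with O(submit_protocol) we get O(badge_in).
Premise 11, O(review_complaint -> ¬badge_in), contraposes to O(badge_in -> ¬review_complaint); with O(badge_in) we get O(¬review_complaint).
Premise 8 is O(¬ping_server -> review_complaint); contrapositively O(¬review_complaint -> ping_server). Since O(¬review_complaint) holds, K gives O(ping_server).
Premise 4 is O(¬lower_boom -> ¬ping_server); contrapositively O(ping_server -> lower_boom). Since O(ping_server) holds, K gives O(lower_boom).
Applying K to premise 6 (O(lower_boom -> renew_credential)) and O(lower_boom) yields O(renew_credential).
So O(renew_credential) holds — renew_credential is obligatory. None of the other listed options is made obligatory by any chain of premises.

renew_credential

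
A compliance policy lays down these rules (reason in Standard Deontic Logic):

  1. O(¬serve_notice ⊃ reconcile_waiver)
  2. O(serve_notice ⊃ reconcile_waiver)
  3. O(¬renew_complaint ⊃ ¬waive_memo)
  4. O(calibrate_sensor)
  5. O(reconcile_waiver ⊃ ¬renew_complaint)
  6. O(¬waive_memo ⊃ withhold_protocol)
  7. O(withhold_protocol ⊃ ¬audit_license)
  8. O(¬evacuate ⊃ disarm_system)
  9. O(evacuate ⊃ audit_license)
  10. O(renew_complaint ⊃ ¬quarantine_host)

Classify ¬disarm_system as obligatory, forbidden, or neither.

Forbidden

Premises 2 and 1 are O(serve_notice ⊃ reconcile_waiver) and O(¬serve_notice ⊃ reconcile_waiver); every ideal world satisfies serve_notice or ¬serve_notice, so in either case reconcile_waiver holds — hence O(reconcile_waiver).
With premise 5, O(reconcile_waiver ⊃ ¬renew_complaint), the K-axiom yields O(¬renew_complaint).
With premise 3, O(¬renew_complaint ⊃ ¬waive_memo), the K-axiom yields O(¬waive_memo).
From O(¬waive_memo) and premise 6, O(¬waive_memo ⊃ withhold_protocol), we obtain O(withhold_protocol).
With premise 7, O(withhold_protocol ⊃ ¬audit_license), the K-axiom yields O(¬audit_license).
Premise 9, O(evacuate ⊃ audit_license), contraposes to O(¬audit_license ⊃ ¬evacuate); with O(¬audit_license) we get O(¬evacuate).
Applying K to premise 8 (O(¬evacuate ⊃ disarm_system)) and O(¬evacuate) yields O(disarm_system).
Premises 4, 10 do not contribute to this derivation.
Thus O(disarm_system), which is F(¬disarm_system): ¬disarm_system is forbidden.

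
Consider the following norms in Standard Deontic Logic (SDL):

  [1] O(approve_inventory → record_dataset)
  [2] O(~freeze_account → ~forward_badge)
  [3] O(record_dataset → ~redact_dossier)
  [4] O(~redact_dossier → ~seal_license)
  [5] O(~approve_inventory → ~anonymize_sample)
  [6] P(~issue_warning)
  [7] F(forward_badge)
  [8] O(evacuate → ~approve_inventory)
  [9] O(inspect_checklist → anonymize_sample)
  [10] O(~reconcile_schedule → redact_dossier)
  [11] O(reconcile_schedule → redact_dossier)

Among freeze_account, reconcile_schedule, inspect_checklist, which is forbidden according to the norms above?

Premises 11 and 10 are O(reconcile_schedule → redact_dossier) and O(~reconcile_schedule → redact_dossier); every ideal world satisfies reconcile_schedule or ~reconcile_schedule, so in either case redact_dossier holds — hence O(redact_dossier).
Premise 3, O(record_dataset → ~redact_dossier), contraposes to O(redact_dossier → ~record_dataset); with O(redact_dossier) we get O(~record_dataset).
Premise 1, O(approve_inventory → record_dataset), contraposes to O(~record_dataset → ~approve_inventory); with O(~record_dataset) we get O(~approve_inventory).
Applying K to premise 5 (O(~approve_inventory → ~anonymize_sample)) and O(~approve_inventory) yields O(~anonymize_sample).
Premise 9, O(inspect_checklist → anonymize_sample), contraposes to O(~anonymize_sample → ~inspect_checklist); with O(~anonymize_sample) we get O(~inspect_checklist).
So O(~inspect_checklist) holds, i.e. inspect_checklist is forbidden. None of the other listed options is forbidden under the premises.

inspect_checklist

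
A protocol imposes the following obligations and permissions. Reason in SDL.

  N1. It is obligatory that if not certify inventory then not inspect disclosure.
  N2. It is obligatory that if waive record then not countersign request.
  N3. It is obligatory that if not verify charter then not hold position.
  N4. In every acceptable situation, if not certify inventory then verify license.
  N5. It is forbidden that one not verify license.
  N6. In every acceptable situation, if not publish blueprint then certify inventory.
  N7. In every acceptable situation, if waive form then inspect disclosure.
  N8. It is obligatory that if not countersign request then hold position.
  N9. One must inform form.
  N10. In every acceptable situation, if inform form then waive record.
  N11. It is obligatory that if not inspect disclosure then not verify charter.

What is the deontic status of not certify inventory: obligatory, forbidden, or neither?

From premise 9 we have O(inform_form).
With premise 10, O(inform_form → waive_record), the K-axiom yields O(waive_record).
From O(waive_record) and premise 2, O(waive_record → ¬countersign_request), we obtain O(¬countersign_request).
From O(¬countersign_request) and premise 8, O(¬countersign_request → hold_position), we obtain O(hold_position).
Premise 3 is O(¬verify_charter → ¬hold_position); contrapositively O(hold_position → verify_charter). Since O(hold_position) holds, K gives O(verify_charter).
Premise 11 is O(¬inspect_disclosure → ¬verify_charter); contrapositively O(verify_charter → inspect_disclosure). Since O(verify_charter) holds, K gives O(inspect_disclosure).
Premise 1, O(¬certify_inventory → ¬inspect_disclosure), contraposes to O(inspect_disclosure → certify_inventory); with O(inspect_disclosure) we get O(certify_inventory).
Premises 4, 5, 6, 7 do not contribute to this derivation.
Thus O(certify_inventory), which is F(¬certify_inventory): ¬certify_inventory is forbidden.

Forbidden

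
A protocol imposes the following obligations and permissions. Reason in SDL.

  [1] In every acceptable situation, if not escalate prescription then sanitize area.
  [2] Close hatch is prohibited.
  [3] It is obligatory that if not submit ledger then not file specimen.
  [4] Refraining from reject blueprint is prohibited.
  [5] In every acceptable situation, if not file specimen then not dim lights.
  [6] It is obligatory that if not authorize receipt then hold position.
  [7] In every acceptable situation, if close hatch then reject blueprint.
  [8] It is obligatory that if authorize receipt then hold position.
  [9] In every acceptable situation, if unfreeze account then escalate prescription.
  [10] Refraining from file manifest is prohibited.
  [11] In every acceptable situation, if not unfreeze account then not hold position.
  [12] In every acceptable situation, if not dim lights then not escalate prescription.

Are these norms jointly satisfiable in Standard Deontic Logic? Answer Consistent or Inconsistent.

Consistent

Premise 7 is O(close_hatch → reject_blueprint); even if O(reject_blueprint) held, inferring O(close_hatch) would be affirming the consequent — invalid.
So O(close_hatch) is not derivable, and the apparent clash with O(¬close_hatch) does not arise.
A world satisfying every obligation exists (e.g. authorize_receipt=false, close_hatch=false, dim_lights=true, escalate_prescription=true, file_manifest=true, file_specimen=true, hold_position=true, reject_blueprint=true, sanitize_area=false, submit_ledger=true, unfreeze_account=true); no atom is both obligatory and forbidden, so the set is consistent.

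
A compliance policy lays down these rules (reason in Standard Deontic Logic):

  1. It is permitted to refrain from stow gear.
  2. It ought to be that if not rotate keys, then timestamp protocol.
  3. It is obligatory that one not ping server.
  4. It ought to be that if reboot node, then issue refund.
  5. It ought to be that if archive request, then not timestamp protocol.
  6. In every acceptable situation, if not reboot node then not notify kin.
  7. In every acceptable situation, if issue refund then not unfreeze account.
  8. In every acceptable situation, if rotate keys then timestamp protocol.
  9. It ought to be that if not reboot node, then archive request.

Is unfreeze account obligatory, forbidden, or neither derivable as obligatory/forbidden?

Forbidden

Premises 8 and 2 are O(rotate_keys → timestamp_protocol) and O(¬rotate_keys → timestamp_protocol); every ideal world satisfies rotate_keys or ¬rotate_keys, so in either case timestamp_protocol holds — hence O(timestamp_protocol).
Premise 5 is O(archive_request → ¬timestamp_protocol); contrapositively O(timestamp_protocol → ¬archive_request). Since O(timestamp_protocol) holds, K gives O(¬archive_request).
Premise 9, O(¬reboot_node → archive_request), contraposes to O(¬archive_request → reboot_node); with O(¬archive_request) we get O(reboot_node).
Applying K to premise 4 (O(reboot_node → issue_refund)) and O(reboot_node) yields O(issue_refund).
Premise 7 is O(issue_refund → ¬unfreeze_account); since O(issue_refund), deontic closure gives O(¬unfreeze_account).
Premises 1, 3, 6 do not contribute to this derivation.
Thus O(¬unfreeze_account), which is F(unfreeze_account): unfreeze_account is forbidden.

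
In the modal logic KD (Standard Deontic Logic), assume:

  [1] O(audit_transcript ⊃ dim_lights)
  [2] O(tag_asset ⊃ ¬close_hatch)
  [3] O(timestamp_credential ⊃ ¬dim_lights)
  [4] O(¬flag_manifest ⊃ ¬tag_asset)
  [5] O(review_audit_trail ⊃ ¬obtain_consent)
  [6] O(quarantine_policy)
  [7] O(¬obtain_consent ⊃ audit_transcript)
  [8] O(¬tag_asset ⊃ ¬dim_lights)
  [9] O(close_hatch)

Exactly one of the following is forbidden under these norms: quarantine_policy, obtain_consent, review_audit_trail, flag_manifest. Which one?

Premise 9 gives O(close_hatch).
The contrapositive of premise 2 (O(tag_asset ⊃ ¬close_hatch)) is O(close_hatch ⊃ ¬tag_asset), and O(close_hatch) is already established, so O(¬tag_asset).
From O(¬tag_asset) and premise 8, O(¬tag_asset ⊃ ¬dim_lights), we obtain O(¬dim_lights).
Premise 1, O(audit_transcript ⊃ dim_lights), contraposes to O(¬dim_lights ⊃ ¬audit_transcript); with O(¬dim_lights) we get O(¬audit_transcript).
Premise 7, O(¬obtain_consent ⊃ audit_transcript), contraposes to O(¬audit_transcript ⊃ obtain_consent); with O(¬audit_transcript) we get O(obtain_consent).
Premise 5 is O(review_audit_trail ⊃ ¬obtain_consent); contrapositively O(obtain_consent ⊃ ¬review_audit_trail). Since O(obtain_consent) holds, K gives O(¬review_audit_trail).
So O(¬review_audit_trail) holds, i.e. review_audit_trail is forbidden. None of the other listed options is forbidden under the premises.

review_audit_trail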